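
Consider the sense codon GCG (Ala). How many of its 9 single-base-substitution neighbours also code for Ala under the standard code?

Position 1: none → 0 synonymous.
Position 2: none → 0 synonymous.
Position 3: GCU, GCC, GCA → 3 synonymous.
Total: 0 + 0 + 3 = 3.

3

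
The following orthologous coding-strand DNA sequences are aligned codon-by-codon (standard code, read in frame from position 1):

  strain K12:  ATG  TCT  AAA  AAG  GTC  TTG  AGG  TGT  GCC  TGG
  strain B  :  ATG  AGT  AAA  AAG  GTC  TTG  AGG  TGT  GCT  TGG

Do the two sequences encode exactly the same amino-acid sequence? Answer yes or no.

yes

Codon 1: ATG Met / ATG Met — identical.
Codon 2: TCT Ser / AGT Ser — synonymous.
Codon 3: AAA Lys / AAA Lys — identical.
Codon 4: AAG Lys / AAG Lys — identical.
Codon 5: GTC Val / GTC Val — identical.
Codon 6: TTG Leu / TTG Leu — identical.
Codon 7: AGG Arg / AGG Arg — identical.
Codon 8: TGT Cys / TGT Cys — identical.
Codon 9: GCC Ala / GCT Ala — synonymous.
Codon 10: TGG Trp / TGG Trp — identical.
Nonsynonymous differences: 0 → same protein.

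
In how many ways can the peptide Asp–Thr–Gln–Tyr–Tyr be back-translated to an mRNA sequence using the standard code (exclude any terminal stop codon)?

Asp: 2 codons.
Thr: 4 codons.
Gln: 2 codons.
Tyr: 2 codons.
Tyr: 2 codons.
2 × 4 × 2 × 2 × 2 = 64.

64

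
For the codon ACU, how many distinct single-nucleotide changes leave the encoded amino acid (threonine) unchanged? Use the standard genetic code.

3

Position 1: none → 0 synonymous.
Position 2: none → 0 synonymous.
Position 3: ACC, ACA, ACG → 3 synonymous.
Total: 0 + 0 + 3 = 3.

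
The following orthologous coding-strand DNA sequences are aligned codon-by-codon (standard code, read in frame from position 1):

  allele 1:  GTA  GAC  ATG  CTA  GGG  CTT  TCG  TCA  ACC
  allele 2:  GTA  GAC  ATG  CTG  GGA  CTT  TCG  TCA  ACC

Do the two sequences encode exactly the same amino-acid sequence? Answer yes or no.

Codon 1: GTA Val / GTA Val — identical.
Codon 2: GAC Asp / GAC Asp — identical.
Codon 3: ATG Met / ATG Met — identical.
Codon 4: CTA Leu / CTG Leu — synonymous.
Codon 5: GGG Gly / GGA Gly — synonymous.
Codon 6: CTT Leu / CTT Leu — identical.
Codon 7: TCG Ser / TCG Ser — identical.
Codon 8: TCA Ser / TCA Ser — identical.
Codon 9: ACC Thr / ACC Thr — identical.
Nonsynonymous differences: 0 → same protein.

yes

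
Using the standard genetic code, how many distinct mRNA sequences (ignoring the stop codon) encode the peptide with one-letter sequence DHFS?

48

Asp: 2 codons.
His: 2 codons.
Phe: 2 codons.
Ser: 6 codons.
2 × 2 × 2 × 6 = 48.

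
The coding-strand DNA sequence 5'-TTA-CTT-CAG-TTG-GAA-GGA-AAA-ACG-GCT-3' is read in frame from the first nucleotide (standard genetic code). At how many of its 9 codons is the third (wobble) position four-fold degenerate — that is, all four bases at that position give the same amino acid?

Codon 1 TTA (Leu): third position 2-fold.
Codon 2 CTT (Leu): third position 4-fold.
Codon 3 CAG (Gln): third position 2-fold.
Codon 4 TTG (Leu): third position 2-fold.
Codon 5 GAA (Glu): third position 2-fold.
Codon 6 GGA (Gly): third position 4-fold.
Codon 7 AAA (Lys): third position 2-fold.
Codon 8 ACG (Thr): third position 4-fold.
Codon 9 GCT (Ala): third position 4-fold.
Four-fold degenerate third positions: 4.

4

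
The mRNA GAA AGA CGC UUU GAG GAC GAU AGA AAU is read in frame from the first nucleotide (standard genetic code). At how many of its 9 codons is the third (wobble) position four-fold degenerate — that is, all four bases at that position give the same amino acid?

Codon 1 GAA (Glu): third position 2-fold.
Codon 2 AGA (Arg): third position 2-fold.
Codon 3 CGC (Arg): third position 4-fold.
Codon 4 UUU (Phe): third position 2-fold.
Codon 5 GAG (Glu): third position 2-fold.
Codon 6 GAC (Asp): third position 2-fold.
Codon 7 GAU (Asp): third position 2-fold.
Codon 8 AGA (Arg): third position 2-fold.
Codon 9 AAU (Asn): third position 2-fold.
Four-fold degenerate third positions: 1.

1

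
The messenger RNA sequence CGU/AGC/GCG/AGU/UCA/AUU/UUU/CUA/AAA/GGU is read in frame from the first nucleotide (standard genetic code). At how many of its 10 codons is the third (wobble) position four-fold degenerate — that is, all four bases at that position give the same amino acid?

5

Codon 1 CGU (Arg): third position 4-fold.
Codon 2 AGC (Ser): third position 2-fold.
Codon 3 GCG (Ala): third position 4-fold.
Codon 4 AGU (Ser): third position 2-fold.
Codon 5 UCA (Ser): third position 4-fold.
Codon 6 AUU (Ile): third position 3-fold.
Codon 7 UUU (Phe): third position 2-fold.
Codon 8 CUA (Leu): third position 4-fold.
Codon 9 AAA (Lys): third position 2-fold.
Codon 10 GGU (Gly): third position 4-fold.
Four-fold degenerate third positions: 5.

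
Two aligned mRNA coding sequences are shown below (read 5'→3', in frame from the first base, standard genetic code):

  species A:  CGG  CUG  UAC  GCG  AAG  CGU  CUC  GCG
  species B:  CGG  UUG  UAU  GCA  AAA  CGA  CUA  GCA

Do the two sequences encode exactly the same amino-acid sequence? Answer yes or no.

yes

Codon 1: CGG Arg / CGG Arg — identical.
Codon 2: CUG Leu / UUG Leu — synonymous.
Codon 3: UAC Tyr / UAU Tyr — synonymous.
Codon 4: GCG Ala / GCA Ala — synonymous.
Codon 5: AAG Lys / AAA Lys — synonymous.
Codon 6: CGU Arg / CGA Arg — synonymous.
Codon 7: CUC Leu / CUA Leu — synonymous.
Codon 8: GCG Ala / GCA Ala — synonymous.
Nonsynonymous differences: 0 → same protein.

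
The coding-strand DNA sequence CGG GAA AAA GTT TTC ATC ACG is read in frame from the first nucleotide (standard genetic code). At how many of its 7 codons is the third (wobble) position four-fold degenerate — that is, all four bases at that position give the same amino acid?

3

Codon 1 CGG (Arg): third position 4-fold.
Codon 2 GAA (Glu): third position 2-fold.
Codon 3 AAA (Lys): third position 2-fold.
Codon 4 GTT (Val): third position 4-fold.
Codon 5 TTC (Phe): third position 2-fold.
Codon 6 ATC (Ile): third position 3-fold.
Codon 7 ACG (Thr): third position 4-fold.
Four-fold degenerate third positions: 3.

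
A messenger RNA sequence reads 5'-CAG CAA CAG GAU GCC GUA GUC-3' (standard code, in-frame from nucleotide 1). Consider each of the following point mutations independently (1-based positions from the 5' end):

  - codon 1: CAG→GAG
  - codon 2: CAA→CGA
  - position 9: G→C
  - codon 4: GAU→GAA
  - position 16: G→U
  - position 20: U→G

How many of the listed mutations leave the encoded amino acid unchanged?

0

Codon 1: CAG (Gln) → GAG (Glu) — missense.
Codon 2: CAA (Gln) → CGA (Arg) — missense.
Codon 3: CAG (Gln) → CAC (His) — missense.
Codon 4: GAU (Asp) → GAA (Glu) — missense.
Codon 6: GUA (Val) → UUA (Leu) — missense.
Codon 7: GUC (Val) → GGC (Gly) — missense.
Synonymous: 0 of 6.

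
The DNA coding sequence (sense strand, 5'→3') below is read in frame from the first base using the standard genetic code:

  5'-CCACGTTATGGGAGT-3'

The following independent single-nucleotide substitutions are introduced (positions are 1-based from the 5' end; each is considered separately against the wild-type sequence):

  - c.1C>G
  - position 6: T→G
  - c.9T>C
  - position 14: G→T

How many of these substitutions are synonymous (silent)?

Codon 1: CCA (Pro) → GCA (Ala) — missense.
Codon 2: CGT (Arg) → CGG (Arg) — synonymous.
Codon 3: TAT (Tyr) → TAC (Tyr) — synonymous.
Codon 5: AGT (Ser) → ATT (Ile) — missense.
Synonymous: 2 of 4.

2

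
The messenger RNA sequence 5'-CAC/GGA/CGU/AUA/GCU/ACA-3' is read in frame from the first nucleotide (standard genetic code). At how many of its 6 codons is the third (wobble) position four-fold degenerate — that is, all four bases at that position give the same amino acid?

4

Codon 1 CAC (His): third position 2-fold.
Codon 2 GGA (Gly): third position 4-fold.
Codon 3 CGU (Arg): third position 4-fold.
Codon 4 AUA (Ile): third position 3-fold.
Codon 5 GCU (Ala): third position 4-fold.
Codon 6 ACA (Thr): third position 4-fold.
Four-fold degenerate third positions: 4.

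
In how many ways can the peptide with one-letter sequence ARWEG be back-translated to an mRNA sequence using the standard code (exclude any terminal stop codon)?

Ala: 4 codons.
Arg: 6 codons.
Trp: 1 codon.
Glu: 2 codons.
Gly: 4 codons.
4 × 6 × 1 × 2 × 4 = 192.

192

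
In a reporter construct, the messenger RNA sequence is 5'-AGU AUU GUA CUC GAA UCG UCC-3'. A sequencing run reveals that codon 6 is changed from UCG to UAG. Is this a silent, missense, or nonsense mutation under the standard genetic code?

Position 17 falls in codon 6: UCG → Ser.
After the substitution the codon is UAG → Stop.
The new codon is a stop codon, so this is a nonsense mutation.

nonsense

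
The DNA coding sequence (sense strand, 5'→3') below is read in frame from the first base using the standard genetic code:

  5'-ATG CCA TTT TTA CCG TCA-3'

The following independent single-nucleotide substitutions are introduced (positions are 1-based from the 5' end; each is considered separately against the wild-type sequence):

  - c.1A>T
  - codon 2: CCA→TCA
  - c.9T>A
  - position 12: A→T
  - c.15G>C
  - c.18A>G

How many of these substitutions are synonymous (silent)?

Codon 1: ATG (Met) → TTG (Leu) — missense.
Codon 2: CCA (Pro) → TCA (Ser) — missense.
Codon 3: TTT (Phe) → TTA (Leu) — missense.
Codon 4: TTA (Leu) → TTT (Phe) — missense.
Codon 5: CCG (Pro) → CCC (Pro) — synonymous.
Codon 6: TCA (Ser) → TCG (Ser) — synonymous.
Synonymous: 2 of 6.

2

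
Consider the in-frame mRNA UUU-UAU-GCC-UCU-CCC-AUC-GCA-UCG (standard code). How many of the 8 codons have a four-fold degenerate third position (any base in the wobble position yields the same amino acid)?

Codon 1 UUU (Phe): third position 2-fold.
Codon 2 UAU (Tyr): third position 2-fold.
Codon 3 GCC (Ala): third position 4-fold.
Codon 4 UCU (Ser): third position 4-fold.
Codon 5 CCC (Pro): third position 4-fold.
Codon 6 AUC (Ile): third position 3-fold.
Codon 7 GCA (Ala): third position 4-fold.
Codon 8 UCG (Ser): third position 4-fold.
Four-fold degenerate third positions: 5.

5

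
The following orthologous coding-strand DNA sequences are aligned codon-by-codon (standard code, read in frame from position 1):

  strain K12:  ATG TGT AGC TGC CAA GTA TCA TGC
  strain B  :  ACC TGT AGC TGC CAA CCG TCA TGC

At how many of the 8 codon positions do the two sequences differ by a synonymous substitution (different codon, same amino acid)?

0

Codon 1: ATG Met / ACC Thr — nonsynonymous.
Codon 2: TGT Cys / TGT Cys — identical.
Codon 3: AGC Ser / AGC Ser — identical.
Codon 4: TGC Cys / TGC Cys — identical.
Codon 5: CAA Gln / CAA Gln — identical.
Codon 6: GTA Val / CCG Pro — nonsynonymous.
Codon 7: TCA Ser / TCA Ser — identical.
Codon 8: TGC Cys / TGC Cys — identical.
Synonymous differences: 0.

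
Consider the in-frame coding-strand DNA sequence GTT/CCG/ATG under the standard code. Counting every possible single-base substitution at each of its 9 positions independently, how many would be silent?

Codon 1 (GTT, Val): 3 synonymous substitutions.
Codon 2 (CCG, Pro): 3 synonymous substitutions.
Codon 3 (ATG, Met): 0 synonymous substitutions.
Total: 3 + 3 + 0 = 6.

6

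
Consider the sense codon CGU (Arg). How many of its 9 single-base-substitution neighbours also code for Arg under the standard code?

3

Position 1: none → 0 synonymous.
Position 2: none → 0 synonymous.
Position 3: CGC, CGA, CGG → 3 synonymous.
Total: 0 + 0 + 3 = 3.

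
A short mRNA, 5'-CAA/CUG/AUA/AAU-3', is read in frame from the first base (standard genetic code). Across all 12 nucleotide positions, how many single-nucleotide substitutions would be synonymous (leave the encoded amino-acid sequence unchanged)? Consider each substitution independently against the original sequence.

Codon 1 (CAA, Gln): 1 synonymous substitution.
Codon 2 (CUG, Leu): 4 synonymous substitutions.
Codon 3 (AUA, Ile): 2 synonymous substitutions.
Codon 4 (AAU, Asn): 1 synonymous substitution.
Total: 1 + 4 + 2 + 1 = 8.

8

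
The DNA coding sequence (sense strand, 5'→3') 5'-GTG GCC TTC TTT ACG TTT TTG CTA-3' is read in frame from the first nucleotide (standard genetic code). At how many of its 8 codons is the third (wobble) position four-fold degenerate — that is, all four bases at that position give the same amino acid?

Codon 1 GTG (Val): third position 4-fold.
Codon 2 GCC (Ala): third position 4-fold.
Codon 3 TTC (Phe): third position 2-fold.
Codon 4 TTT (Phe): third position 2-fold.
Codon 5 ACG (Thr): third position 4-fold.
Codon 6 TTT (Phe): third position 2-fold.
Codon 7 TTG (Leu): third position 2-fold.
Codon 8 CTA (Leu): third position 4-fold.
Four-fold degenerate third positions: 4.

4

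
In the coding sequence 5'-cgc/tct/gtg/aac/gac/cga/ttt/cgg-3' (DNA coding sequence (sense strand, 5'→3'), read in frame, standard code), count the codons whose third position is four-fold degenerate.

5

Codon 1 CGC (Arg): third position 4-fold.
Codon 2 TCT (Ser): third position 4-fold.
Codon 3 GTG (Val): third position 4-fold.
Codon 4 AAC (Asn): third position 2-fold.
Codon 5 GAC (Asp): third position 2-fold.
Codon 6 CGA (Arg): third position 4-fold.
Codon 7 TTT (Phe): third position 2-fold.
Codon 8 CGG (Arg): third position 4-fold.
Four-fold degenerate third positions: 5.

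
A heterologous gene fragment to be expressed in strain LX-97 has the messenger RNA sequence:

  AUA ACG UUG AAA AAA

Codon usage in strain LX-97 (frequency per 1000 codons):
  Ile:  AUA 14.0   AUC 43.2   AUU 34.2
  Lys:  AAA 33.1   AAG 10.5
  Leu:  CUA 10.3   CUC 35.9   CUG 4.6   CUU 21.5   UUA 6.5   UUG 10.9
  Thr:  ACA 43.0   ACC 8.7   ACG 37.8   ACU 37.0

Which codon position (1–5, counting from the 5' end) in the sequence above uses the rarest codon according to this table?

3

Codon 1 AUA (Ile): 14.0 per 1000.
Codon 2 ACG (Thr): 37.8 per 1000.
Codon 3 UUG (Leu): 10.9 per 1000.
Codon 4 AAA (Lys): 33.1 per 1000.
Codon 5 AAA (Lys): 33.1 per 1000.
Lowest frequency is 10.9 at codon 3.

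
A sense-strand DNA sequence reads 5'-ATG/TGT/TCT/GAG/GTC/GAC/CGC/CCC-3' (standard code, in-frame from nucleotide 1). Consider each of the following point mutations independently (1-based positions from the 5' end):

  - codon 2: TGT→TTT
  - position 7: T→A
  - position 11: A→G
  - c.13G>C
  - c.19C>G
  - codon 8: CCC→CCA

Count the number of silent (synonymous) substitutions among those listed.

1

Codon 2: TGT (Cys) → TTT (Phe) — missense.
Codon 3: TCT (Ser) → ACT (Thr) — missense.
Codon 4: GAG (Glu) → GGG (Gly) — missense.
Codon 5: GTC (Val) → CTC (Leu) — missense.
Codon 7: CGC (Arg) → GGC (Gly) — missense.
Codon 8: CCC (Pro) → CCA (Pro) — synonymous.
Synonymous: 1 of 6.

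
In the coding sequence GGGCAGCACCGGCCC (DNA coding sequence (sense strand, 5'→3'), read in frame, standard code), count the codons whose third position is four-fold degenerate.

Codon 1 GGG (Gly): third position 4-fold.
Codon 2 CAG (Gln): third position 2-fold.
Codon 3 CAC (His): third position 2-fold.
Codon 4 CGG (Arg): third position 4-fold.
Codon 5 CCC (Pro): third position 4-fold.
Four-fold degenerate third positions: 3.

3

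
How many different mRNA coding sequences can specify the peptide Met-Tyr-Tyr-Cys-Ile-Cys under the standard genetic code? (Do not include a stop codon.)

Met: 1 codon.
Tyr: 2 codons.
Tyr: 2 codons.
Cys: 2 codons.
Ile: 3 codons.
Cys: 2 codons.
1 × 2 × 2 × 2 × 3 × 2 = 48.

48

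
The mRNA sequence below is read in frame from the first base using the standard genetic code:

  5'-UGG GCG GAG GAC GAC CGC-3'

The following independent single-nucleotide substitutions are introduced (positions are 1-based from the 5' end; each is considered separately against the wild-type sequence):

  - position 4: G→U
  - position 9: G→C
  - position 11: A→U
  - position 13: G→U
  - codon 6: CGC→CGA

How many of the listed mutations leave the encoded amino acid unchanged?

Codon 2: GCG (Ala) → UCG (Ser) — missense.
Codon 3: GAG (Glu) → GAC (Asp) — missense.
Codon 4: GAC (Asp) → GUC (Val) — missense.
Codon 5: GAC (Asp) → UAC (Tyr) — missense.
Codon 6: CGC (Arg) → CGA (Arg) — synonymous.
Synonymous: 1 of 5.

1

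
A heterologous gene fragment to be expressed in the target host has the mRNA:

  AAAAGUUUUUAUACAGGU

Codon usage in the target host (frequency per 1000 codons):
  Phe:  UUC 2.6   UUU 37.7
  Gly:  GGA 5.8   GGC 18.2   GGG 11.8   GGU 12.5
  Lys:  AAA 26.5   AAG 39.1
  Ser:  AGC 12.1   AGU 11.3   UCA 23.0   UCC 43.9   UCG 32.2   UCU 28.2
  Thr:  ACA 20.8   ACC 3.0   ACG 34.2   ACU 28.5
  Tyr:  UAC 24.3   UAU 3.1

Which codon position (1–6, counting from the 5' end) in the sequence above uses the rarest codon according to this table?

Codon 1 AAA (Lys): 26.5 per 1000.
Codon 2 AGU (Ser): 11.3 per 1000.
Codon 3 UUU (Phe): 37.7 per 1000.
Codon 4 UAU (Tyr): 3.1 per 1000.
Codon 5 ACA (Thr): 20.8 per 1000.
Codon 6 GGU (Gly): 12.5 per 1000.
Lowest frequency is 3.1 at codon 4.

4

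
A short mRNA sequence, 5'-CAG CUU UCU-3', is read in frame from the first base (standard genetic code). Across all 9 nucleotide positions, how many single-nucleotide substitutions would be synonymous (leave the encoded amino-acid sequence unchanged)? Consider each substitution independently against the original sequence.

Codon 1 (CAG, Gln): 1 synonymous substitution.
Codon 2 (CUU, Leu): 3 synonymous substitutions.
Codon 3 (UCU, Ser): 3 synonymous substitutions.
Total: 1 + 3 + 3 = 7.

7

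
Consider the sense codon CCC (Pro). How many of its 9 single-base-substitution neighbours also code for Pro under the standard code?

Position 1: none → 0 synonymous.
Position 2: none → 0 synonymous.
Position 3: CCU, CCA, CCG → 3 synonymous.
Total: 0 + 0 + 3 = 3.

3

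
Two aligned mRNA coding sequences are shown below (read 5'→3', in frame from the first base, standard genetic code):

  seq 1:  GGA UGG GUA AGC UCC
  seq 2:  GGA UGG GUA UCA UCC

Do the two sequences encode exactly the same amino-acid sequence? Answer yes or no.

Codon 1: GGA Gly / GGA Gly — identical.
Codon 2: UGG Trp / UGG Trp — identical.
Codon 3: GUA Val / GUA Val — identical.
Codon 4: AGC Ser / UCA Ser — synonymous.
Codon 5: UCC Ser / UCC Ser — identical.
Nonsynonymous differences: 0 → same protein.

yes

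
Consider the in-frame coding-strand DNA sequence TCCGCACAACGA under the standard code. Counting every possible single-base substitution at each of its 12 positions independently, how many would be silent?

11

Codon 1 (TCC, Ser): 3 synonymous substitutions.
Codon 2 (GCA, Ala): 3 synonymous substitutions.
Codon 3 (CAA, Gln): 1 synonymous substitution.
Codon 4 (CGA, Arg): 4 synonymous substitutions.
Total: 3 + 3 + 1 + 4 = 11.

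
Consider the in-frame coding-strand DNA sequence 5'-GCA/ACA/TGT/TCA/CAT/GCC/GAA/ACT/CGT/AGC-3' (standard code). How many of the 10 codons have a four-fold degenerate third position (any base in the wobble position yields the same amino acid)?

Codon 1 GCA (Ala): third position 4-fold.
Codon 2 ACA (Thr): third position 4-fold.
Codon 3 TGT (Cys): third position 2-fold.
Codon 4 TCA (Ser): third position 4-fold.
Codon 5 CAT (His): third position 2-fold.
Codon 6 GCC (Ala): third position 4-fold.
Codon 7 GAA (Glu): third position 2-fold.
Codon 8 ACT (Thr): third position 4-fold.
Codon 9 CGT (Arg): third position 4-fold.
Codon 10 AGC (Ser): third position 2-fold.
Four-fold degenerate third positions: 6.

6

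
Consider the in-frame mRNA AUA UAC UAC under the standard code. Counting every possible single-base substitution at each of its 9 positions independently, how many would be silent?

4

Codon 1 (AUA, Ile): 2 synonymous substitutions.
Codon 2 (UAC, Tyr): 1 synonymous substitution.
Codon 3 (UAC, Tyr): 1 synonymous substitution.
Total: 2 + 1 + 1 = 4.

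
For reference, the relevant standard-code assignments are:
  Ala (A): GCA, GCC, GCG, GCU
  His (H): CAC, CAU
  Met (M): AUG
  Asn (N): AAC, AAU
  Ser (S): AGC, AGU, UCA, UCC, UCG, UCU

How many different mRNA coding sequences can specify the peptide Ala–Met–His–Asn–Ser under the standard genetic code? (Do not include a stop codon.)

Ala: 4 codons.
Met: 1 codon.
His: 2 codons.
Asn: 2 codons.
Ser: 6 codons.
4 × 1 × 2 × 2 × 6 = 96.

96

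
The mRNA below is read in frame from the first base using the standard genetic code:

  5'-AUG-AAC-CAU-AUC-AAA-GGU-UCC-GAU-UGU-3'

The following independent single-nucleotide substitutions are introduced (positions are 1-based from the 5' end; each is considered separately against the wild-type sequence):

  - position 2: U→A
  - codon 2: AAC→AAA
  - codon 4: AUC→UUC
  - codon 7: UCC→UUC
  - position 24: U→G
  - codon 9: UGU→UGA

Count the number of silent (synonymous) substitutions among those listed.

Codon 1: AUG (Met) → AAG (Lys) — missense.
Codon 2: AAC (Asn) → AAA (Lys) — missense.
Codon 4: AUC (Ile) → UUC (Phe) — missense.
Codon 7: UCC (Ser) → UUC (Phe) — missense.
Codon 8: GAU (Asp) → GAG (Glu) — missense.
Codon 9: UGU (Cys) → UGA (Stop) — nonsense.
Synonymous: 0 of 6.

0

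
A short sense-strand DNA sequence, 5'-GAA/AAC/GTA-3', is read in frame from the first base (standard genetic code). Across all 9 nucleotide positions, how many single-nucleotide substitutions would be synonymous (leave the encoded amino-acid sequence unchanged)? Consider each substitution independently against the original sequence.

5

Codon 1 (GAA, Glu): 1 synonymous substitution.
Codon 2 (AAC, Asn): 1 synonymous substitution.
Codon 3 (GTA, Val): 3 synonymous substitutions.
Total: 1 + 1 + 3 = 5.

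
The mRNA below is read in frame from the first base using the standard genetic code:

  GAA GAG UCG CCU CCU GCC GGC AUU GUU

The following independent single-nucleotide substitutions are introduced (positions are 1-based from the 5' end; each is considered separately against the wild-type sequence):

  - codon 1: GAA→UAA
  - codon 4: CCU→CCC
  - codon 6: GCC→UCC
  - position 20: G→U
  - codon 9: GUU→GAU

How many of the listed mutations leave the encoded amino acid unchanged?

1

Codon 1: GAA (Glu) → UAA (Stop) — nonsense.
Codon 4: CCU (Pro) → CCC (Pro) — synonymous.
Codon 6: GCC (Ala) → UCC (Ser) — missense.
Codon 7: GGC (Gly) → GUC (Val) — missense.
Codon 9: GUU (Val) → GAU (Asp) — missense.
Synonymous: 1 of 5.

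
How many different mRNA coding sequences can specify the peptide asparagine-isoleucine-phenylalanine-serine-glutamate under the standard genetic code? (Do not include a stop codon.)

144

Asn: 2 codons.
Ile: 3 codons.
Phe: 2 codons.
Ser: 6 codons.
Glu: 2 codons.
2 × 3 × 2 × 6 × 2 = 144.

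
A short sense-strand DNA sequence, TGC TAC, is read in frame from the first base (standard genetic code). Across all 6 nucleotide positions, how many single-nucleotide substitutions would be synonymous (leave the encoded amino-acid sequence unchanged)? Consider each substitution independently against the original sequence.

2

Codon 1 (TGC, Cys): 1 synonymous substitution.
Codon 2 (TAC, Tyr): 1 synonymous substitution.
Total: 1 + 1 = 2.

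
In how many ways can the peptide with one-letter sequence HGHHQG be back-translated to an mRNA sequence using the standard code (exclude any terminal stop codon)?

His: 2 codons.
Gly: 4 codons.
His: 2 codons.
His: 2 codons.
Gln: 2 codons.
Gly: 4 codons.
2 × 4 × 2 × 2 × 2 × 4 = 256.

256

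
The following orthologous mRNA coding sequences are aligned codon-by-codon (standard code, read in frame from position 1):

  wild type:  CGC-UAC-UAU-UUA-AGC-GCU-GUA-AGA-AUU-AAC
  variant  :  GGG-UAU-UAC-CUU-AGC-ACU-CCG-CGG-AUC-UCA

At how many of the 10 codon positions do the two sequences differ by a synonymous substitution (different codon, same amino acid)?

Codon 1: CGC Arg / GGG Gly — nonsynonymous.
Codon 2: UAC Tyr / UAU Tyr — synonymous.
Codon 3: UAU Tyr / UAC Tyr — synonymous.
Codon 4: UUA Leu / CUU Leu — synonymous.
Codon 5: AGC Ser / AGC Ser — identical.
Codon 6: GCU Ala / ACU Thr — nonsynonymous.
Codon 7: GUA Val / CCG Pro — nonsynonymous.
Codon 8: AGA Arg / CGG Arg — synonymous.
Codon 9: AUU Ile / AUC Ile — synonymous.
Codon 10: AAC Asn / UCA Ser — nonsynonymous.
Synonymous differences: 5.

5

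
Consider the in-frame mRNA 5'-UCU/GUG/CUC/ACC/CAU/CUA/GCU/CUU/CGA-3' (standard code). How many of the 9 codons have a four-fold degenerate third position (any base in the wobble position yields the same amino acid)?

8

Codon 1 UCU (Ser): third position 4-fold.
Codon 2 GUG (Val): third position 4-fold.
Codon 3 CUC (Leu): third position 4-fold.
Codon 4 ACC (Thr): third position 4-fold.
Codon 5 CAU (His): third position 2-fold.
Codon 6 CUA (Leu): third position 4-fold.
Codon 7 GCU (Ala): third position 4-fold.
Codon 8 CUU (Leu): third position 4-fold.
Codon 9 CGA (Arg): third position 4-fold.
Four-fold degenerate third positions: 8.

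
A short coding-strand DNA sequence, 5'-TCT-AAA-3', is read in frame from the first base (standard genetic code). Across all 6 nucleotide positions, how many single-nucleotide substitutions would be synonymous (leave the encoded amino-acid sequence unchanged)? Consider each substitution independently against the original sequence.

4

Codon 1 (TCT, Ser): 3 synonymous substitutions.
Codon 2 (AAA, Lys): 1 synonymous substitution.
Total: 3 + 1 = 4.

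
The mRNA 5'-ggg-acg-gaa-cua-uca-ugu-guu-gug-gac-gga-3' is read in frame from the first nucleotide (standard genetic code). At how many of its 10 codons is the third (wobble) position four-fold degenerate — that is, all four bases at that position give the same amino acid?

Codon 1 GGG (Gly): third position 4-fold.
Codon 2 ACG (Thr): third position 4-fold.
Codon 3 GAA (Glu): third position 2-fold.
Codon 4 CUA (Leu): third position 4-fold.
Codon 5 UCA (Ser): third position 4-fold.
Codon 6 UGU (Cys): third position 2-fold.
Codon 7 GUU (Val): third position 4-fold.
Codon 8 GUG (Val): third position 4-fold.
Codon 9 GAC (Asp): third position 2-fold.
Codon 10 GGA (Gly): third position 4-fold.
Four-fold degenerate third positions: 7.

7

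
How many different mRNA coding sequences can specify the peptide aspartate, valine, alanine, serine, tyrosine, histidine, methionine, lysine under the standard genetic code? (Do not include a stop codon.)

Asp: 2 codons.
Val: 4 codons.
Ala: 4 codons.
Ser: 6 codons.
Tyr: 2 codons.
His: 2 codons.
Met: 1 codon.
Lys: 2 codons.
2 × 4 × 4 × 6 × 2 × 2 × 1 × 2 = 1536.

1536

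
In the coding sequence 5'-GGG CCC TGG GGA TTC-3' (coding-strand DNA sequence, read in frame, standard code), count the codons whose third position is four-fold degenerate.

Codon 1 GGG (Gly): third position 4-fold.
Codon 2 CCC (Pro): third position 4-fold.
Codon 3 TGG (Trp): third position 1-fold.
Codon 4 GGA (Gly): third position 4-fold.
Codon 5 TTC (Phe): third position 2-fold.
Four-fold degenerate third positions: 3.

3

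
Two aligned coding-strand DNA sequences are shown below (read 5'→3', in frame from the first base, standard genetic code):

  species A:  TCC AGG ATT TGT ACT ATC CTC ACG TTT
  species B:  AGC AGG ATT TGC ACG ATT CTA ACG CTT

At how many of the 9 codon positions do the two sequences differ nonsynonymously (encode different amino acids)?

Codon 1: TCC Ser / AGC Ser — synonymous.
Codon 2: AGG Arg / AGG Arg — identical.
Codon 3: ATT Ile / ATT Ile — identical.
Codon 4: TGT Cys / TGC Cys — synonymous.
Codon 5: ACT Thr / ACG Thr — synonymous.
Codon 6: ATC Ile / ATT Ile — synonymous.
Codon 7: CTC Leu / CTA Leu — synonymous.
Codon 8: ACG Thr / ACG Thr — identical.
Codon 9: TTT Phe / CTT Leu — nonsynonymous.
Nonsynonymous differences: 1.

1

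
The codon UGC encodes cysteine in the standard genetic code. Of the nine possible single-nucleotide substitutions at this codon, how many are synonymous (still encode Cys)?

1

Position 1: none → 0 synonymous.
Position 2: none → 0 synonymous.
Position 3: UGU → 1 synonymous.
Total: 0 + 0 + 1 = 1.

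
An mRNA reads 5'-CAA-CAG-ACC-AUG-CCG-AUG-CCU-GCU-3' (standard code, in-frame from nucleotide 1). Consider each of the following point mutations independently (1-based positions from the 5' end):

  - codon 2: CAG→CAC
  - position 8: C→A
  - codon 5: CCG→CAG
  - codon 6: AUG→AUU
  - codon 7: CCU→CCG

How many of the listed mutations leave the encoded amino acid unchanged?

1

Codon 2: CAG (Gln) → CAC (His) — missense.
Codon 3: ACC (Thr) → AAC (Asn) — missense.
Codon 5: CCG (Pro) → CAG (Gln) — missense.
Codon 6: AUG (Met) → AUU (Ile) — missense.
Codon 7: CCU (Pro) → CCG (Pro) — synonymous.
Synonymous: 1 of 5.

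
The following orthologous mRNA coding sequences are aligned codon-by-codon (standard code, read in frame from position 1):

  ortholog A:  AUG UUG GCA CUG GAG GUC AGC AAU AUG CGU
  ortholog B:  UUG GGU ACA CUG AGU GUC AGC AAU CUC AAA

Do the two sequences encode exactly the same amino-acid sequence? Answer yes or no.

Codon 1: AUG Met / UUG Leu — nonsynonymous.
Codon 2: UUG Leu / GGU Gly — nonsynonymous.
Codon 3: GCA Ala / ACA Thr — nonsynonymous.
Codon 4: CUG Leu / CUG Leu — identical.
Codon 5: GAG Glu / AGU Ser — nonsynonymous.
Codon 6: GUC Val / GUC Val — identical.
Codon 7: AGC Ser / AGC Ser — identical.
Codon 8: AAU Asn / AAU Asn — identical.
Codon 9: AUG Met / CUC Leu — nonsynonymous.
Codon 10: CGU Arg / AAA Lys — nonsynonymous.
Nonsynonymous differences: 6 → different protein.

no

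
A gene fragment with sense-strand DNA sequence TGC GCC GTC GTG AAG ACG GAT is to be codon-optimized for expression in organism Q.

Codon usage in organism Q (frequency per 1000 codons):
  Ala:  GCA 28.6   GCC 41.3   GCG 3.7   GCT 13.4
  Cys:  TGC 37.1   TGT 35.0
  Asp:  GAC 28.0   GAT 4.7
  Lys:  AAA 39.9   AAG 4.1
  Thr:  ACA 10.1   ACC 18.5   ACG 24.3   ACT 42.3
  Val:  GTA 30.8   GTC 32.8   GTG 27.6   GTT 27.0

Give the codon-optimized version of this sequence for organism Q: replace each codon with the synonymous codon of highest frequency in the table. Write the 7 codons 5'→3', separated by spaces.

Codon 1 (Cys): best is TGC at 37.1.
Codon 2 (Ala): best is GCC at 41.3.
Codon 3 (Val): best is GTC at 32.8.
Codon 4 (Val): best is GTC at 32.8.
Codon 5 (Lys): best is AAA at 39.9.
Codon 6 (Thr): best is ACT at 42.3.
Codon 7 (Asp): best is GAC at 28.0.

TGC GCC GTC GTC AAA ACT GAC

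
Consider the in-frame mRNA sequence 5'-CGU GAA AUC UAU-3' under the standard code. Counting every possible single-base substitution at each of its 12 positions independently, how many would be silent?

7

Codon 1 (CGU, Arg): 3 synonymous substitutions.
Codon 2 (GAA, Glu): 1 synonymous substitution.
Codon 3 (AUC, Ile): 2 synonymous substitutions.
Codon 4 (UAU, Tyr): 1 synonymous substitution.
Total: 3 + 1 + 2 + 1 = 7.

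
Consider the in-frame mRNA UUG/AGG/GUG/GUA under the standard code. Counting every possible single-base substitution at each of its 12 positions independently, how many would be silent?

Codon 1 (UUG, Leu): 2 synonymous substitutions.
Codon 2 (AGG, Arg): 2 synonymous substitutions.
Codon 3 (GUG, Val): 3 synonymous substitutions.
Codon 4 (GUA, Val): 3 synonymous substitutions.
Total: 2 + 2 + 3 + 3 = 10.

10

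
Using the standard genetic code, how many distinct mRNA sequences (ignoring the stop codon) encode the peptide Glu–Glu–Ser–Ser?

144

Glu: 2 codons.
Glu: 2 codons.
Ser: 6 codons.
Ser: 6 codons.
2 × 2 × 6 × 6 = 144.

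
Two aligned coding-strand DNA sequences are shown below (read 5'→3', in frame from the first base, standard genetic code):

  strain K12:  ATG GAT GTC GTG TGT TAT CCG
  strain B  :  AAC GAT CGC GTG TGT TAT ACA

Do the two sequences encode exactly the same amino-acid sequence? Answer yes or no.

no

Codon 1: ATG Met / AAC Asn — nonsynonymous.
Codon 2: GAT Asp / GAT Asp — identical.
Codon 3: GTC Val / CGC Arg — nonsynonymous.
Codon 4: GTG Val / GTG Val — identical.
Codon 5: TGT Cys / TGT Cys — identical.
Codon 6: TAT Tyr / TAT Tyr — identical.
Codon 7: CCG Pro / ACA Thr — nonsynonymous.
Nonsynonymous differences: 3 → different protein.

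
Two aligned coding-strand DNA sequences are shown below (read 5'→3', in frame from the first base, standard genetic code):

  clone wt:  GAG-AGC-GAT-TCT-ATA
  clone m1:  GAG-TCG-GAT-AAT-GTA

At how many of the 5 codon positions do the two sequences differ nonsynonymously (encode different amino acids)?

2

Codon 1: GAG Glu / GAG Glu — identical.
Codon 2: AGC Ser / TCG Ser — synonymous.
Codon 3: GAT Asp / GAT Asp — identical.
Codon 4: TCT Ser / AAT Asn — nonsynonymous.
Codon 5: ATA Ile / GTA Val — nonsynonymous.
Nonsynonymous differences: 2.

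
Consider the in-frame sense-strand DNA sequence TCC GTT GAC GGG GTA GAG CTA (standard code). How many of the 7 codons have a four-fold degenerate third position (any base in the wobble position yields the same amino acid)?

Codon 1 TCC (Ser): third position 4-fold.
Codon 2 GTT (Val): third position 4-fold.
Codon 3 GAC (Asp): third position 2-fold.
Codon 4 GGG (Gly): third position 4-fold.
Codon 5 GTA (Val): third position 4-fold.
Codon 6 GAG (Glu): third position 2-fold.
Codon 7 CTA (Leu): third position 4-fold.
Four-fold degenerate third positions: 5.

5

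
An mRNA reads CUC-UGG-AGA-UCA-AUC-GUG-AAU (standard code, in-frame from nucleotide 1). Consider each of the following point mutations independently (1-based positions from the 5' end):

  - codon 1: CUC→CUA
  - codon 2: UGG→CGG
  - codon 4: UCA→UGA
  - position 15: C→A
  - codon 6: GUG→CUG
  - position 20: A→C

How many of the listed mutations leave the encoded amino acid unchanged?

2

Codon 1: CUC (Leu) → CUA (Leu) — synonymous.
Codon 2: UGG (Trp) → CGG (Arg) — missense.
Codon 4: UCA (Ser) → UGA (Stop) — nonsense.
Codon 5: AUC (Ile) → AUA (Ile) — synonymous.
Codon 6: GUG (Val) → CUG (Leu) — missense.
Codon 7: AAU (Asn) → ACU (Thr) — missense.
Synonymous: 2 of 6.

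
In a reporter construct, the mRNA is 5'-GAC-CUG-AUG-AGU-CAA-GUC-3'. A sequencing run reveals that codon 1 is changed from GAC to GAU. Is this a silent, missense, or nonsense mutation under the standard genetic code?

Position 3 falls in codon 1: GAC → Asp.
After the substitution the codon is GAU → Asp.
Both encode Asp, so the change is synonymous.

silent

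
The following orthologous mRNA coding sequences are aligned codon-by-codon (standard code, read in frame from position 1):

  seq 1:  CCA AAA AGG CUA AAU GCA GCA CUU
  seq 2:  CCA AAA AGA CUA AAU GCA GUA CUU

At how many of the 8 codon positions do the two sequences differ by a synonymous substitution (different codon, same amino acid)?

1

Codon 1: CCA Pro / CCA Pro — identical.
Codon 2: AAA Lys / AAA Lys — identical.
Codon 3: AGG Arg / AGA Arg — synonymous.
Codon 4: CUA Leu / CUA Leu — identical.
Codon 5: AAU Asn / AAU Asn — identical.
Codon 6: GCA Ala / GCA Ala — identical.
Codon 7: GCA Ala / GUA Val — nonsynonymous.
Codon 8: CUU Leu / CUU Leu — identical.
Synonymous differences: 1.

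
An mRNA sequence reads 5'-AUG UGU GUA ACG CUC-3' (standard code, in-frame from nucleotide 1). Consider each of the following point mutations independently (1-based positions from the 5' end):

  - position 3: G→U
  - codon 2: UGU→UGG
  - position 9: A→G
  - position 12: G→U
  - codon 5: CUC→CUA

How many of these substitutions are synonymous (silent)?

Codon 1: AUG (Met) → AUU (Ile) — missense.
Codon 2: UGU (Cys) → UGG (Trp) — missense.
Codon 3: GUA (Val) → GUG (Val) — synonymous.
Codon 4: ACG (Thr) → ACU (Thr) — synonymous.
Codon 5: CUC (Leu) → CUA (Leu) — synonymous.
Synonymous: 3 of 5.

3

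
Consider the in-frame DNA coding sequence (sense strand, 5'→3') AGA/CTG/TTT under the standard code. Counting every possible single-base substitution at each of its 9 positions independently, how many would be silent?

7

Codon 1 (AGA, Arg): 2 synonymous substitutions.
Codon 2 (CTG, Leu): 4 synonymous substitutions.
Codon 3 (TTT, Phe): 1 synonymous substitution.
Total: 2 + 4 + 1 = 7.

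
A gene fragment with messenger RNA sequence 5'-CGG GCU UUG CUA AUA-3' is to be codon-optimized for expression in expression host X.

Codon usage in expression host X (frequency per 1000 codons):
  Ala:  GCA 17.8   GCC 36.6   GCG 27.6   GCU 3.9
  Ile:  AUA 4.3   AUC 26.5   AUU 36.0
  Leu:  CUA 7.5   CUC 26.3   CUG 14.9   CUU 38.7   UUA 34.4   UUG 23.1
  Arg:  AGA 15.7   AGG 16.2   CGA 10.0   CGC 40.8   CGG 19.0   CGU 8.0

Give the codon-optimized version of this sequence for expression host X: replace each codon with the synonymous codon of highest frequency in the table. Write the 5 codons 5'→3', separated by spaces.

Codon 1 (Arg): best is CGC at 40.8.
Codon 2 (Ala): best is GCC at 36.6.
Codon 3 (Leu): best is CUU at 38.7.
Codon 4 (Leu): best is CUU at 38.7.
Codon 5 (Ile): best is AUU at 36.0.

CGC GCC CUU CUU AUU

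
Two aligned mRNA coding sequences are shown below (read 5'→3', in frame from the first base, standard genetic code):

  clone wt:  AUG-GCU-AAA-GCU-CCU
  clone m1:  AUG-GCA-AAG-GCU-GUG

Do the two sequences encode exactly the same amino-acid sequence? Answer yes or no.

no

Codon 1: AUG Met / AUG Met — identical.
Codon 2: GCU Ala / GCA Ala — synonymous.
Codon 3: AAA Lys / AAG Lys — synonymous.
Codon 4: GCU Ala / GCU Ala — identical.
Codon 5: CCU Pro / GUG Val — nonsynonymous.
Nonsynonymous differences: 1 → different protein.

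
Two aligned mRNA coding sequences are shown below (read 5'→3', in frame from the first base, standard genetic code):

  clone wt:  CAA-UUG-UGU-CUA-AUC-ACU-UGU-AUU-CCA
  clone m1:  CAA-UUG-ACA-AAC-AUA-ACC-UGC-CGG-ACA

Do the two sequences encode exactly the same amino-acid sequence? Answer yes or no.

no

Codon 1: CAA Gln / CAA Gln — identical.
Codon 2: UUG Leu / UUG Leu — identical.
Codon 3: UGU Cys / ACA Thr — nonsynonymous.
Codon 4: CUA Leu / AAC Asn — nonsynonymous.
Codon 5: AUC Ile / AUA Ile — synonymous.
Codon 6: ACU Thr / ACC Thr — synonymous.
Codon 7: UGU Cys / UGC Cys — synonymous.
Codon 8: AUU Ile / CGG Arg — nonsynonymous.
Codon 9: CCA Pro / ACA Thr — nonsynonymous.
Nonsynonymous differences: 4 → different protein.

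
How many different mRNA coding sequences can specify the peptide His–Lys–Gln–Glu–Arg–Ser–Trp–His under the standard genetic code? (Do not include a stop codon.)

1152

His: 2 codons.
Lys: 2 codons.
Gln: 2 codons.
Glu: 2 codons.
Arg: 6 codons.
Ser: 6 codons.
Trp: 1 codon.
His: 2 codons.
2 × 2 × 2 × 2 × 6 × 6 × 1 × 2 = 1152.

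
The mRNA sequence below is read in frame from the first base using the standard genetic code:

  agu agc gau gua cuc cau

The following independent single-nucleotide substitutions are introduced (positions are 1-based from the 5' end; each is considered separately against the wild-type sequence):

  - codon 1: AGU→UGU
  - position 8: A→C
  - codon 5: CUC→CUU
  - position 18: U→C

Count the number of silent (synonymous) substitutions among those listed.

Codon 1: AGU (Ser) → UGU (Cys) — missense.
Codon 3: GAU (Asp) → GCU (Ala) — missense.
Codon 5: CUC (Leu) → CUU (Leu) — synonymous.
Codon 6: CAU (His) → CAC (His) — synonymous.
Synonymous: 2 of 4.

2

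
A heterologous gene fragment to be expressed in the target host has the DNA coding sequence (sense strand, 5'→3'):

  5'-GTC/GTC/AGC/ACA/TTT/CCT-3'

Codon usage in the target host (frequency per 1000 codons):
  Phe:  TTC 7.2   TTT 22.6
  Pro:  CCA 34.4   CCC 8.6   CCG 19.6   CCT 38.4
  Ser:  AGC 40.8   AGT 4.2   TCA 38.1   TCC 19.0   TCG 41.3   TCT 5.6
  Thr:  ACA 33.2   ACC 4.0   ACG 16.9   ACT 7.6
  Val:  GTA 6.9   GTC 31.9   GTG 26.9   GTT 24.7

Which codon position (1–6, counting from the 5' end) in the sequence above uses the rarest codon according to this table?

5

Codon 1 GTC (Val): 31.9 per 1000.
Codon 2 GTC (Val): 31.9 per 1000.
Codon 3 AGC (Ser): 40.8 per 1000.
Codon 4 ACA (Thr): 33.2 per 1000.
Codon 5 TTT (Phe): 22.6 per 1000.
Codon 6 CCT (Pro): 38.4 per 1000.
Lowest frequency is 22.6 at codon 5.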